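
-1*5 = -5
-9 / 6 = -3 / 2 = -1.50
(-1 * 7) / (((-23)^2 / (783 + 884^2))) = -5475673 / 529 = -10350.99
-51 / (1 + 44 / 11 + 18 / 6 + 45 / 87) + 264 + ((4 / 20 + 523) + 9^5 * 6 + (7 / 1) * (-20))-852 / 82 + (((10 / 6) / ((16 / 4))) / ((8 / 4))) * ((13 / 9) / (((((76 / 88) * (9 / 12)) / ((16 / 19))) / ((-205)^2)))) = 371366.33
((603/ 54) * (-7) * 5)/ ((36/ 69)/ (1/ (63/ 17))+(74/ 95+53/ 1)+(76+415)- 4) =-87105025/ 120954324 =-0.72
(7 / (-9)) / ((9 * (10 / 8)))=-28 / 405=-0.07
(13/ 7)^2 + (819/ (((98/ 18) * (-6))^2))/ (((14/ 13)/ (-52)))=-161395/ 4802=-33.61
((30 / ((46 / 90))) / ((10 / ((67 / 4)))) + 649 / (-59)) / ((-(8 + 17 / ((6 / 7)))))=-24099 / 7682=-3.14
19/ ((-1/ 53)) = -1007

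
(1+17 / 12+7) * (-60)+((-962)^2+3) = 924882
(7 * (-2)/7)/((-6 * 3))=1/9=0.11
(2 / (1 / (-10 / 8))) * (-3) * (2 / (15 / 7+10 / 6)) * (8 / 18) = 7 / 4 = 1.75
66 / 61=1.08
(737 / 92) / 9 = 0.89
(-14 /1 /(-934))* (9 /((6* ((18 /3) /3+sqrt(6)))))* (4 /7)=-6 /467+3* sqrt(6) /467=0.00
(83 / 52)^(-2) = 2704 / 6889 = 0.39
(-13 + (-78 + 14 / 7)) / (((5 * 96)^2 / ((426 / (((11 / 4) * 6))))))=-6319 / 633600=-0.01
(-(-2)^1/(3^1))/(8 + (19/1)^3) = 2/20601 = 0.00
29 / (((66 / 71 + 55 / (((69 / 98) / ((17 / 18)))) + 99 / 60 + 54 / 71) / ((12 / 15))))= 20458224 / 68002703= 0.30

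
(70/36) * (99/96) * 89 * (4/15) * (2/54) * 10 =34265/1944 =17.63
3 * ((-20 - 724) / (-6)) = 372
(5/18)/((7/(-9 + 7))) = -5/63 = -0.08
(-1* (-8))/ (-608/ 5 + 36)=-10/ 107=-0.09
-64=-64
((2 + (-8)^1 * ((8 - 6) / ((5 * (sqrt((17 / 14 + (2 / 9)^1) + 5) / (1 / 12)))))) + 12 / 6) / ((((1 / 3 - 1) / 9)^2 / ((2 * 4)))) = 5832 - 5832 * sqrt(11354) / 4055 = 5678.75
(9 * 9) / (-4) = -81 / 4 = -20.25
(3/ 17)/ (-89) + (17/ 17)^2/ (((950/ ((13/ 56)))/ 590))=1144511/ 8049160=0.14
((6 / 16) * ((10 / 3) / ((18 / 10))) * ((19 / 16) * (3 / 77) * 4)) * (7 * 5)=2375 / 528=4.50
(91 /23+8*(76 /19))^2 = 683929 /529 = 1292.87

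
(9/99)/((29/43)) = 43/319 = 0.13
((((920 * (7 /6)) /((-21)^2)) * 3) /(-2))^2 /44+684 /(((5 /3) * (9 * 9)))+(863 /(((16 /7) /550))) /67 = 363276300133 /117006120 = 3104.76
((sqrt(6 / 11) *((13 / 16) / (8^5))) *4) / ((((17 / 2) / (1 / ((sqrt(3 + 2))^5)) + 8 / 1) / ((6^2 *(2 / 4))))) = 0.00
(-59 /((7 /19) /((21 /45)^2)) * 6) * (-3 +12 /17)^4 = -12102381018 /2088025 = -5796.09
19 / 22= 0.86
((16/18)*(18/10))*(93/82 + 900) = 295572/205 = 1441.81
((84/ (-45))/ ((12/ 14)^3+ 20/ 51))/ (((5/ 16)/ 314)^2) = -1030244590592/ 558625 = -1844250.78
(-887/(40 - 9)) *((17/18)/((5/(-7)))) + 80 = 328753/2790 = 117.83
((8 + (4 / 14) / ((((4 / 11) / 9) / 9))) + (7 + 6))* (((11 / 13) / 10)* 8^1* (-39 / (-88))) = 711 / 28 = 25.39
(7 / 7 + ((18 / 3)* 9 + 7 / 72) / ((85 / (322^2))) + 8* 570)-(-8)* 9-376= 21495101 / 306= 70245.43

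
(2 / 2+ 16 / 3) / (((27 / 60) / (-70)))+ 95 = -24035 / 27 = -890.19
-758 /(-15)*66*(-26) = -433576 /5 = -86715.20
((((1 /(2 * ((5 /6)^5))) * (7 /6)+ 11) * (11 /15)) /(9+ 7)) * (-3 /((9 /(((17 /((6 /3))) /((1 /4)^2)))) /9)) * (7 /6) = -50934499 /187500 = -271.65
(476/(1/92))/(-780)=-10948/195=-56.14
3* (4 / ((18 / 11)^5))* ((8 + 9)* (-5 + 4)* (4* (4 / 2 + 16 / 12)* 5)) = -68446675 / 59049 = -1159.15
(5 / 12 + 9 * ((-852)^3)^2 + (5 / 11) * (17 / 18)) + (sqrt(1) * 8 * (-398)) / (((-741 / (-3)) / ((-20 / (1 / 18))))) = 336722562064176663799097 / 97812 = 3442548583652074017.49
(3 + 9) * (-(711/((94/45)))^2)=-3071040075/2209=-1390239.96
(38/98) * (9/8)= 171/392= 0.44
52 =52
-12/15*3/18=-2/15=-0.13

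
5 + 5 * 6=35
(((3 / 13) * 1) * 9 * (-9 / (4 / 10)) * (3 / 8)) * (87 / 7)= -317115 / 1456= -217.80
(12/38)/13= 6/247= 0.02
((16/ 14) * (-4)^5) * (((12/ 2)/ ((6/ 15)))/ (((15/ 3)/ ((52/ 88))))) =-159744/ 77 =-2074.60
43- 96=-53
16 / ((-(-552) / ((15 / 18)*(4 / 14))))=10 / 1449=0.01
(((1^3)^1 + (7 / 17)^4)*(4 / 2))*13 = 2233972 / 83521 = 26.75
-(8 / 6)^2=-16 / 9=-1.78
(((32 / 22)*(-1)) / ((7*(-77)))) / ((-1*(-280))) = 2 / 207515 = 0.00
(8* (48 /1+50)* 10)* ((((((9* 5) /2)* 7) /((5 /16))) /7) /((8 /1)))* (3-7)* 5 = -1411200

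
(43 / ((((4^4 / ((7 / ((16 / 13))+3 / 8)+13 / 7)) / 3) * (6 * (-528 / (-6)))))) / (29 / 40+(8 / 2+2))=190705 / 169680896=0.00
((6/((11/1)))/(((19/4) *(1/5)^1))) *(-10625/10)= -127500/209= -610.05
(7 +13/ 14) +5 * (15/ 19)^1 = 3159/ 266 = 11.88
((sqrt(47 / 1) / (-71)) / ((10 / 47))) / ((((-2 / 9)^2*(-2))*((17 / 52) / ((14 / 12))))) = 16.40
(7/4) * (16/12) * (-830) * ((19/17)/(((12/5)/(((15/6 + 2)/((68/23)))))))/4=-6347425/18496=-343.18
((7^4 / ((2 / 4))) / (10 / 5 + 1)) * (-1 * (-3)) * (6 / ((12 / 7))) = 16807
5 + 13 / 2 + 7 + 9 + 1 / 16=441 / 16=27.56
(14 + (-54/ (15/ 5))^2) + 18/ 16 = 2713/ 8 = 339.12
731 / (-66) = -11.08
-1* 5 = -5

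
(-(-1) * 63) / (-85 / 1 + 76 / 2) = -63 / 47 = -1.34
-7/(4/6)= -21/2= -10.50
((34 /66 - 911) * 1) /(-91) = 10.01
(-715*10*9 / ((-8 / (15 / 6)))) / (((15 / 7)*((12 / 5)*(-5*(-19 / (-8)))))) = -329.28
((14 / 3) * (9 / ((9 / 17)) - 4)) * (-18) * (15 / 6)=-2730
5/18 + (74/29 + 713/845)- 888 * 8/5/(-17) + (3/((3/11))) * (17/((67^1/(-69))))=-105.33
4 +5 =9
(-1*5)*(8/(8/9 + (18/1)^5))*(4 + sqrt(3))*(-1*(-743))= -0.09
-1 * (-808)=808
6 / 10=3 / 5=0.60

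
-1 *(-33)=33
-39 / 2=-19.50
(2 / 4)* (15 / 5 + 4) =7 / 2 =3.50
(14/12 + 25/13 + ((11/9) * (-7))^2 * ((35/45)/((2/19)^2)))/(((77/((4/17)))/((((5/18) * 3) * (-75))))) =-24361338125/24810786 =-981.88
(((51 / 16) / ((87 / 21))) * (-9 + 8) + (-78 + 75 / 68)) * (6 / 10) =-1837899 / 39440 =-46.60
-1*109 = -109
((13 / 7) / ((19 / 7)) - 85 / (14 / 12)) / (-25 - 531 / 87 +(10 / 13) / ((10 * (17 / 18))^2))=5229199235 / 2252936476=2.32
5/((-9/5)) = -25/9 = -2.78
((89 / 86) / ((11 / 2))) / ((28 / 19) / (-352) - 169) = -152 / 136525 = -0.00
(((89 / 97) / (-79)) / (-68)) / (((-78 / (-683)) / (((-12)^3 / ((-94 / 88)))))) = 192573216 / 79595581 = 2.42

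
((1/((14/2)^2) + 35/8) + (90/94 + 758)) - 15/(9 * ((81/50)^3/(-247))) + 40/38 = 480656379704821/558102332088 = 861.23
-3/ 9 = -1/ 3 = -0.33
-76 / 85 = -0.89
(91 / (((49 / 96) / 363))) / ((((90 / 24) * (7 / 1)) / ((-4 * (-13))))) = 31409664 / 245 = 128202.71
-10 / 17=-0.59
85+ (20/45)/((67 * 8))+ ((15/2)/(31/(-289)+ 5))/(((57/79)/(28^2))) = 4051504649/2314314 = 1750.63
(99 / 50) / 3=33 / 50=0.66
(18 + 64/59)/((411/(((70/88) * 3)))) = 19705/177826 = 0.11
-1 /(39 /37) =-0.95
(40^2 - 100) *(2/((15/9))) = 1800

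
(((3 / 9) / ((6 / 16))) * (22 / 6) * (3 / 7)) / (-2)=-44 / 63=-0.70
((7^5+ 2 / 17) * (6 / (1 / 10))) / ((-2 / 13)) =-111431190 / 17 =-6554775.88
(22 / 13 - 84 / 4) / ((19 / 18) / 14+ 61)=-63252 / 200083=-0.32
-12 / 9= -4 / 3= -1.33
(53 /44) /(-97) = -0.01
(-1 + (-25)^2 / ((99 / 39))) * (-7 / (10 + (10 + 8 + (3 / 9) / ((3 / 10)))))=-84966 / 1441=-58.96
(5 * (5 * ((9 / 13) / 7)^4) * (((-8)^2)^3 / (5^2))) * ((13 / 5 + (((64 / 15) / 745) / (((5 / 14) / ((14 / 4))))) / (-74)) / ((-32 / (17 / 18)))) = -90924525637632 / 47256719999125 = -1.92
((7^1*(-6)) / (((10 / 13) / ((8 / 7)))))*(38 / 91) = -912 / 35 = -26.06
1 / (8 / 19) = 19 / 8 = 2.38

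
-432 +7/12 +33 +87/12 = -2347/6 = -391.17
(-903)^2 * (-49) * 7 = -279685287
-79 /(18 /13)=-1027 /18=-57.06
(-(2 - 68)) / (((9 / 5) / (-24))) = -880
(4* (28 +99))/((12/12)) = 508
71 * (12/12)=71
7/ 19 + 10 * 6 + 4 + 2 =1261/ 19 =66.37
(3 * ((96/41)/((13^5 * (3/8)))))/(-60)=-64/76115065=-0.00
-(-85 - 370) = 455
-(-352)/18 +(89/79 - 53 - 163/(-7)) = -44953/4977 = -9.03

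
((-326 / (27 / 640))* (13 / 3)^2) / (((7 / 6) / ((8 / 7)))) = -564162560 / 3969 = -142142.24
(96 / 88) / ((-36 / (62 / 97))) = -62 / 3201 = -0.02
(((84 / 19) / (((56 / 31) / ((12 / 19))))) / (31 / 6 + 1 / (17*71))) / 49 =4041036 / 661975447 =0.01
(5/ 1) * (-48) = -240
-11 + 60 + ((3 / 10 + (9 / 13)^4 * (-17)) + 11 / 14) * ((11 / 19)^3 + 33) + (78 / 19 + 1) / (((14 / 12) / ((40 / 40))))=-275733263511 / 6856496465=-40.21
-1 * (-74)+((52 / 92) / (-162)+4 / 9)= 277367 / 3726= 74.44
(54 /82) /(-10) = -27 /410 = -0.07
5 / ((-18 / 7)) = -35 / 18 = -1.94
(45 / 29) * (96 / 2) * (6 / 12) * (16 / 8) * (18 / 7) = 38880 / 203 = 191.53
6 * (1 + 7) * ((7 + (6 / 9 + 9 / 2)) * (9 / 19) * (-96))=-504576 / 19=-26556.63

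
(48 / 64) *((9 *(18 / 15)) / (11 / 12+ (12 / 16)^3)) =7776 / 1285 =6.05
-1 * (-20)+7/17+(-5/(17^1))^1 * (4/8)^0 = 342/17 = 20.12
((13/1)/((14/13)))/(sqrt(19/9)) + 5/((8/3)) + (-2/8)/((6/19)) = 13/12 + 507 * sqrt(19)/266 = 9.39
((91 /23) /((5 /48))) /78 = 56 /115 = 0.49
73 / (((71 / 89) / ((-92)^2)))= 774515.61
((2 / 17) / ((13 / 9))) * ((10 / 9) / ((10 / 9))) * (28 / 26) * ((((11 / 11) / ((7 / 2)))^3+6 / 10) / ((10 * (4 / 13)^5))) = 21137337 / 10662400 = 1.98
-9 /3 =-3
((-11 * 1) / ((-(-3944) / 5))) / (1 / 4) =-55 / 986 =-0.06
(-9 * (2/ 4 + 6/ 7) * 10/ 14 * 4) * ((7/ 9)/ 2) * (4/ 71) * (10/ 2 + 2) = -380/ 71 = -5.35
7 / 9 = 0.78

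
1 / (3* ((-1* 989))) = -1 / 2967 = -0.00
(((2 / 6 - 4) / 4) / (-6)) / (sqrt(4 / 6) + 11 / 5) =605 / 7512 - 275 * sqrt(6) / 22536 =0.05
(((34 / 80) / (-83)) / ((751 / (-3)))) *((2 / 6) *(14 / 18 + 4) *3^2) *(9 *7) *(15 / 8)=138159 / 3989312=0.03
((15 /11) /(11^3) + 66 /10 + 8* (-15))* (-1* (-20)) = -33205488 /14641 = -2267.98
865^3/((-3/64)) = -13807245333.33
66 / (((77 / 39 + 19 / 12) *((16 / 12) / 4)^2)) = 30888 / 185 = 166.96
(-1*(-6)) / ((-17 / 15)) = -90 / 17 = -5.29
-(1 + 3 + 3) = -7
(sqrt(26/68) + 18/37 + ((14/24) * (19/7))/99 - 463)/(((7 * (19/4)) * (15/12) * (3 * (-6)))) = 40659082/65769165 - 4 * sqrt(442)/101745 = 0.62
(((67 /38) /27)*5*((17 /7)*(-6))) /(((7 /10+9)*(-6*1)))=28475 /348327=0.08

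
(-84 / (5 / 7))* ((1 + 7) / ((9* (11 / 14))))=-21952 / 165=-133.04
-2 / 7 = -0.29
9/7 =1.29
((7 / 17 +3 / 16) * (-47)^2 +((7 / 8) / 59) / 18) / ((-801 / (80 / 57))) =-955978480 / 412145739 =-2.32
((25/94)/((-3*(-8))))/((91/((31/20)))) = 155/821184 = 0.00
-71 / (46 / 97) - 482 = -29059 / 46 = -631.72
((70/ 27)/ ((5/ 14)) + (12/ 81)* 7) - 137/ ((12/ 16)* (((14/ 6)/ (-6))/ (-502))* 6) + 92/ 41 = -304449596/ 7749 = -39288.89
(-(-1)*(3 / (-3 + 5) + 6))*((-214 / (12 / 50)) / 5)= -2675 / 2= -1337.50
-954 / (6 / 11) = -1749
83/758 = 0.11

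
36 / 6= 6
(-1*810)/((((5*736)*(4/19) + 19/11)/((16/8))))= -338580/162281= -2.09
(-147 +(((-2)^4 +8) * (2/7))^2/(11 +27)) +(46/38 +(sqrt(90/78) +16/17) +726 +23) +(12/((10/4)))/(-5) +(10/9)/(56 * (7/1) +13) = sqrt(195)/13 +174346592083/288447075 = 605.51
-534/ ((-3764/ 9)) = 2403/ 1882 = 1.28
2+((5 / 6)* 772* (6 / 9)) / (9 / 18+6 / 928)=359054 / 423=848.83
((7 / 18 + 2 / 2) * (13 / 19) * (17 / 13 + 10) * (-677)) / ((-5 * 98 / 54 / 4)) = 3206.84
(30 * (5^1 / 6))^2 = 625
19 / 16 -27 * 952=-411245 / 16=-25702.81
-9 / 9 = -1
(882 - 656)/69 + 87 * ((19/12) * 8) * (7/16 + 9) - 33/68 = 97620955/9384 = 10402.92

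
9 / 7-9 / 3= -12 / 7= -1.71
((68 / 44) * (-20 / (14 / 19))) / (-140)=323 / 1078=0.30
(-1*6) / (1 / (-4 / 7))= 24 / 7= 3.43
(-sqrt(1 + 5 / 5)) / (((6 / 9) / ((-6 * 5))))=63.64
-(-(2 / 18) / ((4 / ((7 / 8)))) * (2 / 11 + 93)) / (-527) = -7175 / 1669536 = -0.00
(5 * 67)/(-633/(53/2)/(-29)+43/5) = 2574475/72421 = 35.55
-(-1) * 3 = 3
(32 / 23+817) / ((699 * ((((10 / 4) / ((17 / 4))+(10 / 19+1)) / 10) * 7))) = 8685470 / 10980591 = 0.79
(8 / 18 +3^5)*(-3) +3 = -2182 / 3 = -727.33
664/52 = 166/13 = 12.77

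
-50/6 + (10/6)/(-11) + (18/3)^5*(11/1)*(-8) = -22581784/33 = -684296.48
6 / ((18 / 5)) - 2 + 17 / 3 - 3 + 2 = 4.33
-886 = -886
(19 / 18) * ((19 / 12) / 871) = 361 / 188136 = 0.00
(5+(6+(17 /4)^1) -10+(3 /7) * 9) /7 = 255 /196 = 1.30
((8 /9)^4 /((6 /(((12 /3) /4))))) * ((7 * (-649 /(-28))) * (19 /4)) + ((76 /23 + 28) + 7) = 53643187 /452709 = 118.49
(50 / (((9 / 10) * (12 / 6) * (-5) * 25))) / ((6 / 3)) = -1 / 9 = -0.11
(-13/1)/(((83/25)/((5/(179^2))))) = -1625/2659403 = -0.00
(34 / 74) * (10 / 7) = 170 / 259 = 0.66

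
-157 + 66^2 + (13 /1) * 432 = 9815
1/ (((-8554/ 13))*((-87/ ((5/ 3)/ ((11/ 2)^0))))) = 5/ 171738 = 0.00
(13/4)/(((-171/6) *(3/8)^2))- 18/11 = -13810/5643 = -2.45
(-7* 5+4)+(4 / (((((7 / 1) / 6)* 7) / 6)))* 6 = -655 / 49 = -13.37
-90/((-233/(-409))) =-36810/233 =-157.98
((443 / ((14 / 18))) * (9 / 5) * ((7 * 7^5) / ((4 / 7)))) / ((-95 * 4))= -4221599067 / 7600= -555473.56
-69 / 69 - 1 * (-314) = 313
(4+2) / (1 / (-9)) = -54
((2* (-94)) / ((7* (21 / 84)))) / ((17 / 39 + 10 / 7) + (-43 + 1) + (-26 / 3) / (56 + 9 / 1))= 146640 / 54967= 2.67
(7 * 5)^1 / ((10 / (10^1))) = 35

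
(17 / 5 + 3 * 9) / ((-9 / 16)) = -54.04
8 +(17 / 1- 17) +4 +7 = 19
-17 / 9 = -1.89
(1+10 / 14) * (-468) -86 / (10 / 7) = -30187 / 35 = -862.49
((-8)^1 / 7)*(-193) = 1544 / 7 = 220.57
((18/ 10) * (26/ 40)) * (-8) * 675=-6318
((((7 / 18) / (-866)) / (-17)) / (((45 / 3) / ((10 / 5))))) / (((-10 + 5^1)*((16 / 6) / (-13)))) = 91 / 26499600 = 0.00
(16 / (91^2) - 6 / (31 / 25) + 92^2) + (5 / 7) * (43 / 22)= 47782210195 / 5647642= 8460.56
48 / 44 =12 / 11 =1.09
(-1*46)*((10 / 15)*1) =-92 / 3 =-30.67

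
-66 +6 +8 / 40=-299 / 5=-59.80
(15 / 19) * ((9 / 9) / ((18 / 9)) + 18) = 555 / 38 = 14.61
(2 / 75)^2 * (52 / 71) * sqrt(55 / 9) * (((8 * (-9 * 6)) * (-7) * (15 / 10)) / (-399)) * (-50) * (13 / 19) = 43264 * sqrt(55) / 640775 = 0.50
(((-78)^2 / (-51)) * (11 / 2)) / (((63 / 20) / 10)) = -743600 / 357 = -2082.91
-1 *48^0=-1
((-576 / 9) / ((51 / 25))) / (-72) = 200 / 459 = 0.44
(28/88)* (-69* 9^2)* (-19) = 743337/22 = 33788.05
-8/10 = -4/5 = -0.80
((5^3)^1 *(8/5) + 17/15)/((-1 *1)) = -3017/15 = -201.13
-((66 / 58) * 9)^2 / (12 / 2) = -17.48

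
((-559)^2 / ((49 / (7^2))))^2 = 97644375361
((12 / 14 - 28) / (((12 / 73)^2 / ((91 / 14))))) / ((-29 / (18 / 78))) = 506255 / 9744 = 51.96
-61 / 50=-1.22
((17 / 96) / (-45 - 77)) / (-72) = 17 / 843264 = 0.00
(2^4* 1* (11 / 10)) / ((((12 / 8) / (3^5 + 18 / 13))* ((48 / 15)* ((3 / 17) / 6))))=396066 / 13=30466.62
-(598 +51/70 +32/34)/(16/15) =-562.19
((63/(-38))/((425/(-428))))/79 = 13482/637925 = 0.02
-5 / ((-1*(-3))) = -5 / 3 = -1.67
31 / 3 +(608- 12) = 1819 / 3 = 606.33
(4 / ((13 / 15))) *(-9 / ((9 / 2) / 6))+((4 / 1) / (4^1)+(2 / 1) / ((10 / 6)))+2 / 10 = -52.98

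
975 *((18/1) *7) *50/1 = 6142500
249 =249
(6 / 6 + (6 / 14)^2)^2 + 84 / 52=94153 / 31213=3.02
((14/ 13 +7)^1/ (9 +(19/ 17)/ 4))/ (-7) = -1020/ 8203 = -0.12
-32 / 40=-4 / 5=-0.80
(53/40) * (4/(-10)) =-53/100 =-0.53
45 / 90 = 1 / 2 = 0.50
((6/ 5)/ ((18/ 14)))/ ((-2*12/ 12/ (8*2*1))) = -112/ 15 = -7.47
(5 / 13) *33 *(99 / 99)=165 / 13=12.69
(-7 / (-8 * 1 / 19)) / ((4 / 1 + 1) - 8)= -133 / 24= -5.54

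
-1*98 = -98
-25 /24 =-1.04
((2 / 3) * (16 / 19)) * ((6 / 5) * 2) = 128 / 95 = 1.35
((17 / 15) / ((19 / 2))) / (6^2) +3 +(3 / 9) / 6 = 7846 / 2565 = 3.06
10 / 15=2 / 3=0.67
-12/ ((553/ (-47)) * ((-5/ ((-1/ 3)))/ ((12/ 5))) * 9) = 752/ 41475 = 0.02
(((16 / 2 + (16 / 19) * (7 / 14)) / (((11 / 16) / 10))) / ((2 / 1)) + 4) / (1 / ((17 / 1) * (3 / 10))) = 347718 / 1045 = 332.74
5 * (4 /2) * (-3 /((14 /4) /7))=-60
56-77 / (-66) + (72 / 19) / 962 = 3134893 / 54834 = 57.17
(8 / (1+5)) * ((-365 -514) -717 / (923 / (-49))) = -1034912 / 923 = -1121.25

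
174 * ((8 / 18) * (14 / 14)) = 232 / 3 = 77.33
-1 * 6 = -6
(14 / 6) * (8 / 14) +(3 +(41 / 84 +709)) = 19987 / 28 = 713.82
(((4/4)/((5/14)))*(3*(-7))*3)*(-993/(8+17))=875826/125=7006.61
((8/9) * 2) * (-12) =-64/3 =-21.33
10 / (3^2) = 10 / 9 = 1.11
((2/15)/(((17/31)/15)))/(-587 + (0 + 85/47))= -1457/233784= -0.01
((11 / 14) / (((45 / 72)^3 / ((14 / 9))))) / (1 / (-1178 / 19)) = -349184 / 1125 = -310.39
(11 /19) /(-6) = -11 /114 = -0.10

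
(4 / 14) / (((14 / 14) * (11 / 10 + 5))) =20 / 427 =0.05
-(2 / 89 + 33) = -33.02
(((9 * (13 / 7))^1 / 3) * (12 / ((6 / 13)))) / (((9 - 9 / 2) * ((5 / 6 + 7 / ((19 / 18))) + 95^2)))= 0.00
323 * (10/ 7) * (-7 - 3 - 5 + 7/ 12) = -279395/ 42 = -6652.26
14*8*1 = 112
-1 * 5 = -5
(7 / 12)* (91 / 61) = 637 / 732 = 0.87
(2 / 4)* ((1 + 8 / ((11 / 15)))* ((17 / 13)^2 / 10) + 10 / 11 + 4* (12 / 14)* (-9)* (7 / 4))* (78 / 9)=-316367 / 1430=-221.24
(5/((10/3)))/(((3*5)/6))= 3/5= 0.60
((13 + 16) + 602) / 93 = 631 / 93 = 6.78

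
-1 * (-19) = 19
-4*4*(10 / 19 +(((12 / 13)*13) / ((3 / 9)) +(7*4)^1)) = -19616 / 19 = -1032.42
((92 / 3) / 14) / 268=23 / 2814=0.01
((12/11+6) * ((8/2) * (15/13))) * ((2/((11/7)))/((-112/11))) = -45/11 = -4.09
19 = 19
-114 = -114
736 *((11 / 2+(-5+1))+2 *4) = 6992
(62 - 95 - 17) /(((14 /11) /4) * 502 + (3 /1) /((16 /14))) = -4400 /14287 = -0.31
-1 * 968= -968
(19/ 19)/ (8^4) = 1/ 4096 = 0.00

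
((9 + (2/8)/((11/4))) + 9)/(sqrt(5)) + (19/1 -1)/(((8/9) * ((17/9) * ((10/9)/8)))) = 199 * sqrt(5)/55 + 6561/85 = 85.28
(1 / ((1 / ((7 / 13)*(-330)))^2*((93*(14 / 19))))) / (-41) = -2413950 / 214799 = -11.24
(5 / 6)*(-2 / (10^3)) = -1 / 600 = -0.00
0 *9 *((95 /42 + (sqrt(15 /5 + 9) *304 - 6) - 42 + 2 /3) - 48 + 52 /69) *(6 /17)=0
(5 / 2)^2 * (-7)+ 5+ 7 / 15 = -2297 / 60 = -38.28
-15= -15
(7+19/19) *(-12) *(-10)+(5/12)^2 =138265/144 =960.17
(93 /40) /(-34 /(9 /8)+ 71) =837 /14680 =0.06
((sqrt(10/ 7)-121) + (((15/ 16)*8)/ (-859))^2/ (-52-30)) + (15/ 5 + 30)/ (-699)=-6826072249897/ 56391817544 + sqrt(70)/ 7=-119.85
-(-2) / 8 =1 / 4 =0.25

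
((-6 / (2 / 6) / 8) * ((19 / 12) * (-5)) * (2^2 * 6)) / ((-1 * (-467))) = 855 / 934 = 0.92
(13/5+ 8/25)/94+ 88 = 206873/2350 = 88.03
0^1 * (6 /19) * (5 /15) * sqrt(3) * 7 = 0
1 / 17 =0.06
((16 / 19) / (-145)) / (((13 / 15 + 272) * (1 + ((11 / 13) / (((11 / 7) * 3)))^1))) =-936 / 51870589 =-0.00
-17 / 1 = -17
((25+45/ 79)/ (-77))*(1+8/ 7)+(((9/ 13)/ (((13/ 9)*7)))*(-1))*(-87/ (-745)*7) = -4114989807/ 5361160805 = -0.77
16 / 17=0.94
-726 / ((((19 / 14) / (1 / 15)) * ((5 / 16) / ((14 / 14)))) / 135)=-1463616 / 95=-15406.48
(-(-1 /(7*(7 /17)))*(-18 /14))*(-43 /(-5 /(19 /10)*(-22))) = 125001 /377300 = 0.33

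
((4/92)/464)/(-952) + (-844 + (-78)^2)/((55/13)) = 138416352245/111757184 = 1238.55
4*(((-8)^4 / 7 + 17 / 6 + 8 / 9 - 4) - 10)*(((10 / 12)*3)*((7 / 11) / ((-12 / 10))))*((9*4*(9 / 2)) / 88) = -5432475 / 968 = -5612.06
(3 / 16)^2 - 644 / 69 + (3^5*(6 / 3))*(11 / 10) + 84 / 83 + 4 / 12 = 55950999 / 106240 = 526.65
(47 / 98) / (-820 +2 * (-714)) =-47 / 220304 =-0.00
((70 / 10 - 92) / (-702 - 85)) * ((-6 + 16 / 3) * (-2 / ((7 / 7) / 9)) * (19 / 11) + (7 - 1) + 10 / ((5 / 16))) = 54910 / 8657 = 6.34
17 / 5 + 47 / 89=1748 / 445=3.93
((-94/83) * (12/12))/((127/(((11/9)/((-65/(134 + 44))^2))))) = -32761256/400821525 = -0.08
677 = 677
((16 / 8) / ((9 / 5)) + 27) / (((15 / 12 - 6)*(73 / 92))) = -93104 / 12483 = -7.46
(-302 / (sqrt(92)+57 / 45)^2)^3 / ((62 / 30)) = -8.13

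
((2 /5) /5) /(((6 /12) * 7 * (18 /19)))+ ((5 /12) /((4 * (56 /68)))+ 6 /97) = 1038727 /4888800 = 0.21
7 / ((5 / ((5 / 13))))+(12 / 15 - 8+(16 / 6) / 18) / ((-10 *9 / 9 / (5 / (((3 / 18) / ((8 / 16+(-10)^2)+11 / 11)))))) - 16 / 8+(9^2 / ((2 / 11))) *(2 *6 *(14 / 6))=8552599 / 585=14619.83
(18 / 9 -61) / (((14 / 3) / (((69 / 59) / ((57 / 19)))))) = -69 / 14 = -4.93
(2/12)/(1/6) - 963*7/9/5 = -744/5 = -148.80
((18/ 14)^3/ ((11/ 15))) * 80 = 874800/ 3773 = 231.86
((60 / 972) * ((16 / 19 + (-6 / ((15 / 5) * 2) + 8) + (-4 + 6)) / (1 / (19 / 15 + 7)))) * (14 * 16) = 5194112 / 4617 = 1125.00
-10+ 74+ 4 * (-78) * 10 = -3056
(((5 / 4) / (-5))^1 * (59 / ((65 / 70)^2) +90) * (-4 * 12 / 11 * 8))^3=12757789167058944 / 4826809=2643110420.79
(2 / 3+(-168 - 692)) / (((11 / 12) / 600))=-6187200 / 11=-562472.73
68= 68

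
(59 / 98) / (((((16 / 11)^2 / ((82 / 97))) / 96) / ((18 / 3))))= 2634291 / 19012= 138.56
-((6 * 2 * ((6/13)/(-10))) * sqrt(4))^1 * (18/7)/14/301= 648/958685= 0.00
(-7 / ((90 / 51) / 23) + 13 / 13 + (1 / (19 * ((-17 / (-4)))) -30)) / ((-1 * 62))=1164941 / 600780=1.94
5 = 5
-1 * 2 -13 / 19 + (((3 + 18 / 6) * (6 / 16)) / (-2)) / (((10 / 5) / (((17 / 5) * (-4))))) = 1887 / 380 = 4.97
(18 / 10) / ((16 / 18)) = 81 / 40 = 2.02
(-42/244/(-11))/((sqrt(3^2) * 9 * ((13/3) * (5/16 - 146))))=-8/8714277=-0.00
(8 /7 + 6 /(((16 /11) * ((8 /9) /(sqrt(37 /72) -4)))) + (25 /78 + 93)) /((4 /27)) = 2673 * sqrt(74) /1024 + 2983815 /5824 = 534.79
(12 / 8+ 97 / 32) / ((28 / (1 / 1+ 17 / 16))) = 4785 / 14336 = 0.33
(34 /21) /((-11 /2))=-68 /231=-0.29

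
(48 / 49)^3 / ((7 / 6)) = 663552 / 823543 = 0.81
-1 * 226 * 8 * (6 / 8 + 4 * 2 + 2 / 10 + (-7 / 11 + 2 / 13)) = -10946084 / 715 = -15309.21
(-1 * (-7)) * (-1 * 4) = -28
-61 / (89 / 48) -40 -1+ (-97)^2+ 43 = 834651 / 89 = 9378.10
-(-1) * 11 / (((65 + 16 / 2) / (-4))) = -44 / 73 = -0.60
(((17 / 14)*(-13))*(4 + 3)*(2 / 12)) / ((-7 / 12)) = 31.57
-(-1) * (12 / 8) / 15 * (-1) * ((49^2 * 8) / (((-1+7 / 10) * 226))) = 9604 / 339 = 28.33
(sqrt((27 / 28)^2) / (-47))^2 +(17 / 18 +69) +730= 12468503833 / 15586704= 799.94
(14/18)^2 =49/81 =0.60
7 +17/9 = 80/9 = 8.89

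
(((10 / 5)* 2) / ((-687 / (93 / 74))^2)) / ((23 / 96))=92256 / 1651209767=0.00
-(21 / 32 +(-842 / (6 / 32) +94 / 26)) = 5599021 / 1248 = 4486.40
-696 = -696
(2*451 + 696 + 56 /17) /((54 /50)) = 226850 /153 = 1482.68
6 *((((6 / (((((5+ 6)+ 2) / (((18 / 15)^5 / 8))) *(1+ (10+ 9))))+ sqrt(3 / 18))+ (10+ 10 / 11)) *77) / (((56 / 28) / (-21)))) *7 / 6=-12549189051 / 203125- 3773 *sqrt(6) / 4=-64091.10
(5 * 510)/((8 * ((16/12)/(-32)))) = -7650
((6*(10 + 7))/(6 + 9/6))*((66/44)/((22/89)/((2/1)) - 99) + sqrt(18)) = -4539/22000 + 204*sqrt(2)/5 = 57.49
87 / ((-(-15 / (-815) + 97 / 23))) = -326163 / 15880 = -20.54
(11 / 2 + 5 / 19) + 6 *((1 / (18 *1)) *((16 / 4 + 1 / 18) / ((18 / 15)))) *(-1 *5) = 803 / 6156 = 0.13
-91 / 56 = -13 / 8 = -1.62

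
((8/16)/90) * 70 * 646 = 2261/9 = 251.22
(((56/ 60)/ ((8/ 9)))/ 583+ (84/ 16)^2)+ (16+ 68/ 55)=2089503/ 46640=44.80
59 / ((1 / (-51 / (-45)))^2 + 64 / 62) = 528581 / 16223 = 32.58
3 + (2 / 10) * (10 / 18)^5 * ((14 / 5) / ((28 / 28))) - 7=-234446 / 59049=-3.97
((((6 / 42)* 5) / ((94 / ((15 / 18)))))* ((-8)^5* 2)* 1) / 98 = -204800 / 48363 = -4.23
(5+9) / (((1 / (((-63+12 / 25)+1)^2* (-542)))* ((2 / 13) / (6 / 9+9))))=-3383384440072 / 1875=-1804471701.37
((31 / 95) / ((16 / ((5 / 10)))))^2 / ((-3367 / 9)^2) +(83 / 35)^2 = 589187461575697 / 104769145062400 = 5.62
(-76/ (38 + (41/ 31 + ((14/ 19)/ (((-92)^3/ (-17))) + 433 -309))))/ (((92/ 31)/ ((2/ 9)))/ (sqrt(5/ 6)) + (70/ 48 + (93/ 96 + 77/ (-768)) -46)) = 131930998231328096256 *sqrt(30)/ 179742608304177340454117 + 2157212817689246269440/ 179742608304177340454117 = 0.02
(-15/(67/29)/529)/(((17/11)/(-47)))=224895/602531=0.37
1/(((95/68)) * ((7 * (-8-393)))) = -68/266665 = -0.00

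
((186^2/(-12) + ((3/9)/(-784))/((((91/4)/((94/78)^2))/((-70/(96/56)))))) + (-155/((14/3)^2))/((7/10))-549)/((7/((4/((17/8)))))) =-925.62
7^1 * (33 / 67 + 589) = 4126.45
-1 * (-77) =77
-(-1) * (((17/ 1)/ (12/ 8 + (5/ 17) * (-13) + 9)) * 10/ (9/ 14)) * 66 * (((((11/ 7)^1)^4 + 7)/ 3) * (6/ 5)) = 3199142144/ 233583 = 13695.95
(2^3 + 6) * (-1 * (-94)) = 1316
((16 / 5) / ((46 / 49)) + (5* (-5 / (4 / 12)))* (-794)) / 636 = 93.64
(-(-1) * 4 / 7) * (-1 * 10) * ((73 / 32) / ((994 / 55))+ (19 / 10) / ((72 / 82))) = -3277979 / 250488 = -13.09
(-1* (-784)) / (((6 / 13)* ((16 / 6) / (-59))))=-37583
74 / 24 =37 / 12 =3.08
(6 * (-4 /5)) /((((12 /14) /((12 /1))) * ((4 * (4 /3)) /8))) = -504 /5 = -100.80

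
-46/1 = -46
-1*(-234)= 234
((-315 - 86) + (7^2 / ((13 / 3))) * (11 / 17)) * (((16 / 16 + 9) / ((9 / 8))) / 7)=-499.92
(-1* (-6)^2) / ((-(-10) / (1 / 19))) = -18 / 95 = -0.19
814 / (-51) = -814 / 51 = -15.96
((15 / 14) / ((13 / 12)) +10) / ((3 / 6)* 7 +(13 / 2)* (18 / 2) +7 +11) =25 / 182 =0.14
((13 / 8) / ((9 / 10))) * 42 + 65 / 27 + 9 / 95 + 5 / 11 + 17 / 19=4496611 / 56430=79.68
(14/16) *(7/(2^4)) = 49/128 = 0.38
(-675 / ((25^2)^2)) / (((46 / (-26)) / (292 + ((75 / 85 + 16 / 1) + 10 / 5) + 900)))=62829 / 53125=1.18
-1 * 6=-6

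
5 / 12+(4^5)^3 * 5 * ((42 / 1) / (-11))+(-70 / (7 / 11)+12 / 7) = -18940805875031 / 924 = -20498707656.96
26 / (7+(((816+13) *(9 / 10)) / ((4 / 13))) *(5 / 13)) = 208 / 7517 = 0.03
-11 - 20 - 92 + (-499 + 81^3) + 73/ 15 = 7962358/ 15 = 530823.87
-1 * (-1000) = 1000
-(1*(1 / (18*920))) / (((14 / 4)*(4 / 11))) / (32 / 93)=-341 / 2472960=-0.00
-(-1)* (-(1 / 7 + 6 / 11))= -53 / 77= -0.69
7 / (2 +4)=7 / 6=1.17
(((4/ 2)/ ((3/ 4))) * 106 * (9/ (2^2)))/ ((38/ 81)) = 25758/ 19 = 1355.68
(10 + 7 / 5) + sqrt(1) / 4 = 233 / 20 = 11.65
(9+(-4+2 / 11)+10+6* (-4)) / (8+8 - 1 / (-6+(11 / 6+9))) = -0.56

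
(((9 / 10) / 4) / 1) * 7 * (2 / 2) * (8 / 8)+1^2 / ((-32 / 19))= 157 / 160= 0.98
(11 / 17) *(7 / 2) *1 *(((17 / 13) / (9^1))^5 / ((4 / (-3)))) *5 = -32155585 / 58465280952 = -0.00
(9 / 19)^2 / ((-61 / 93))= -7533 / 22021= -0.34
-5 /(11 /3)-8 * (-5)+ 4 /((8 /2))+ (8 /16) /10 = 8731 /220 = 39.69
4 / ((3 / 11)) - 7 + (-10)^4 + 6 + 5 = 30056 / 3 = 10018.67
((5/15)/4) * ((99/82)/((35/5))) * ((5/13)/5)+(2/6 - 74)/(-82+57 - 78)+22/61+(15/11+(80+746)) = 5126932673851/6188654472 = 828.44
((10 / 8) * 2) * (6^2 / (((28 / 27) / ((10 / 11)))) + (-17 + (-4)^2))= 11765 / 154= 76.40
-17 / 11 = -1.55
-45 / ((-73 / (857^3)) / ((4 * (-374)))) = -42372742424760 / 73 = -580448526366.58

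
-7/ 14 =-1/ 2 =-0.50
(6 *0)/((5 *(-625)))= 0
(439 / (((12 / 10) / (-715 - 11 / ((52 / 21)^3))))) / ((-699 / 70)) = 7731406103575 / 294854976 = 26221.05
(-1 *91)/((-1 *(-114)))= -0.80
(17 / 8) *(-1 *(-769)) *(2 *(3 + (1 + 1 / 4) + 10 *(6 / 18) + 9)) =2601527 / 48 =54198.48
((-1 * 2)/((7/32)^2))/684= -0.06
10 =10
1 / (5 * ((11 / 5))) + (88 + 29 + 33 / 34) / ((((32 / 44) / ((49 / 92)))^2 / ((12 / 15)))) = 12841099121 / 253242880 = 50.71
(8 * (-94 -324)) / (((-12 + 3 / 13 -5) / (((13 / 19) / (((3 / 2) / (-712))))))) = -21177728 / 327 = -64763.69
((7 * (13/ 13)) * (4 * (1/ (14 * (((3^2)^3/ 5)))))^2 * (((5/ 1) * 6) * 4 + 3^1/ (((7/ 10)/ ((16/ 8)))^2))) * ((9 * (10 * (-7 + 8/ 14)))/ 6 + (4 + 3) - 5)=-155996000/ 425329947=-0.37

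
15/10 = 3/2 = 1.50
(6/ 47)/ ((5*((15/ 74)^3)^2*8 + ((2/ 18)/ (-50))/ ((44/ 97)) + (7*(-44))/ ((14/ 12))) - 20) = -152404148694600/ 339050965499803303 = -0.00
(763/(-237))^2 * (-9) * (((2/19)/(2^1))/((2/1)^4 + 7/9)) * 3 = -15718563/17905429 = -0.88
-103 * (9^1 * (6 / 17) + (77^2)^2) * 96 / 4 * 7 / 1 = -10340900699304 / 17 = -608288276429.65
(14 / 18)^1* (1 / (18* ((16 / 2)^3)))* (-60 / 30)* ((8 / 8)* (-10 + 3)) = 49 / 41472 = 0.00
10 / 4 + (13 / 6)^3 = 2737 / 216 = 12.67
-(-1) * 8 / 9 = 8 / 9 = 0.89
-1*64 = -64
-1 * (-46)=46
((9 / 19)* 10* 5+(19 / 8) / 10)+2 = 39401 / 1520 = 25.92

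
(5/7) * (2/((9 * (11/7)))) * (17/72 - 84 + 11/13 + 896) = 3805225/46332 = 82.13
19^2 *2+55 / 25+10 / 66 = 119518 / 165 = 724.35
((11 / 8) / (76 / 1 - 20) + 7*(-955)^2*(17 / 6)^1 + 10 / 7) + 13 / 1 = 3472993975 / 192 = 18088510.29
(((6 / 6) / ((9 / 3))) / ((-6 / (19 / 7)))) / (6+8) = -19 / 1764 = -0.01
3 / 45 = 1 / 15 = 0.07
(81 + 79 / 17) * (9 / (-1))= -13104 / 17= -770.82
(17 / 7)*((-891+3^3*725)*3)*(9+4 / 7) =63843228 / 49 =1302923.02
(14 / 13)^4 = 1.35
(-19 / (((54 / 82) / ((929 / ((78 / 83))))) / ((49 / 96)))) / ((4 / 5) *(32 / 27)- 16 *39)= 2102322355 / 89975808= 23.37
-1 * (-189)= 189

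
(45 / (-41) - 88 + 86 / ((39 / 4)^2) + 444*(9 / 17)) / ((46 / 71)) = 11054558497 / 48766302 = 226.68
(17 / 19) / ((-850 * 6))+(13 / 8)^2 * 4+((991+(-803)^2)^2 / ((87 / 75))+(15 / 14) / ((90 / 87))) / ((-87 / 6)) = -3328119965791874173 / 134223600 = -24795341249.91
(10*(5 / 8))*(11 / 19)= 275 / 76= 3.62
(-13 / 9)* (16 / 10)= -104 / 45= -2.31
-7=-7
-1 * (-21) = 21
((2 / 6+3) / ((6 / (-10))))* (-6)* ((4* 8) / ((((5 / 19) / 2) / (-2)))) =-48640 / 3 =-16213.33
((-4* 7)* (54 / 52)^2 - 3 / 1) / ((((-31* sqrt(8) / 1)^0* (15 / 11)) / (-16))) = 65824 / 169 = 389.49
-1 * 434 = -434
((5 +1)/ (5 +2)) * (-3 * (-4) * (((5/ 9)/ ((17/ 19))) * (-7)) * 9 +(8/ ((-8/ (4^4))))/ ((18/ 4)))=-161048/ 357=-451.11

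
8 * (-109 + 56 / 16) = -844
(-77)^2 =5929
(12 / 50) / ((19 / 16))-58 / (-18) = 3.42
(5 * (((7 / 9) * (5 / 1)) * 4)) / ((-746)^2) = 175 / 1252161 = 0.00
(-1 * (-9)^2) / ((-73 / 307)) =24867 / 73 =340.64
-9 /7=-1.29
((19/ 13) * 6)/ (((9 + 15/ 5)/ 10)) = 95/ 13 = 7.31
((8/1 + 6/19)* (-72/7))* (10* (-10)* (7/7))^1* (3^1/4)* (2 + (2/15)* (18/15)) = 1842912/133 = 13856.48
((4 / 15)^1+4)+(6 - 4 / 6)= 48 / 5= 9.60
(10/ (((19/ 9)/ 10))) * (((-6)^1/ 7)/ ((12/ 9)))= -4050/ 133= -30.45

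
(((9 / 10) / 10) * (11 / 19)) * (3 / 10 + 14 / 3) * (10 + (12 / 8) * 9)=231099 / 38000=6.08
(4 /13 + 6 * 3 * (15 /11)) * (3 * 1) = 10662 /143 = 74.56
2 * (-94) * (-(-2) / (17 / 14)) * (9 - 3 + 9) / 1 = -78960 / 17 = -4644.71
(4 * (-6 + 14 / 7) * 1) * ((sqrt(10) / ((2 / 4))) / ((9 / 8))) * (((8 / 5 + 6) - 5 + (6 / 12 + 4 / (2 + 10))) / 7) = -13184 * sqrt(10) / 945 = -44.12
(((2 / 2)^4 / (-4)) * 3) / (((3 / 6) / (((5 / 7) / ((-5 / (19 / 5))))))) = 57 / 70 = 0.81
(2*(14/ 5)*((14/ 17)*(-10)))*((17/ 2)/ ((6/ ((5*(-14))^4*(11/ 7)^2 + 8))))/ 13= -3873613856/ 13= -297970296.62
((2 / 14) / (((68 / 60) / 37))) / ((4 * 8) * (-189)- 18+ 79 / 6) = -3330 / 4321723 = -0.00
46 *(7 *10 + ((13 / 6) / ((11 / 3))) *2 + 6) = 39054 / 11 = 3550.36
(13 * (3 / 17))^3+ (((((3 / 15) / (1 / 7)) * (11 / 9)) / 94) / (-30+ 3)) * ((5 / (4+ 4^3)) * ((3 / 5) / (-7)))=9033100499 / 748151640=12.07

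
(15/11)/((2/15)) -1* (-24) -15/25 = 3699/110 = 33.63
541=541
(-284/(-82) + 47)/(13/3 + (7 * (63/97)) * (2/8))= 2408316/261047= 9.23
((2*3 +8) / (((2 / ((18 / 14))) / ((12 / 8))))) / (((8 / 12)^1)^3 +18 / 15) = 3645 / 404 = 9.02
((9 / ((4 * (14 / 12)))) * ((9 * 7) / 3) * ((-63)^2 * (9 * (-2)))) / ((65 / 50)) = -28934010 / 13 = -2225693.08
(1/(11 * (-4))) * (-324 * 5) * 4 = 1620/11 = 147.27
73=73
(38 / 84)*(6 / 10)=19 / 70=0.27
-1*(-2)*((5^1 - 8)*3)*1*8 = -144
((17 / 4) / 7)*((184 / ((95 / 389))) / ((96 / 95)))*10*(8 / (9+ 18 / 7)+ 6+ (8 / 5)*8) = 600334753 / 6804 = 88232.62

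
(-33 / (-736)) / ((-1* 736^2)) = -0.00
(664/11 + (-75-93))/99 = -1184/1089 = -1.09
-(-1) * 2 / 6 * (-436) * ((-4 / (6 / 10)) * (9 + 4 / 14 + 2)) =688880 / 63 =10934.60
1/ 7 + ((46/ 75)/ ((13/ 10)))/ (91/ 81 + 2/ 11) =266863/ 529165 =0.50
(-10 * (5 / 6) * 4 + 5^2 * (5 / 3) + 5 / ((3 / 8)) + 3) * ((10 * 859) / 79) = 635660 / 237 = 2682.11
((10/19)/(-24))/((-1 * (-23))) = -5/5244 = -0.00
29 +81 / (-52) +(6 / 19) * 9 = 29921 / 988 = 30.28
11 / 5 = 2.20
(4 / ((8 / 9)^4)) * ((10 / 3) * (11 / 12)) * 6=117.47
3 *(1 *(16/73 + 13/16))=3615/1168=3.10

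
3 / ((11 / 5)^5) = 0.06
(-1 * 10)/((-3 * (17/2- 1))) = 4/9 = 0.44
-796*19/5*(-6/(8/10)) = 22686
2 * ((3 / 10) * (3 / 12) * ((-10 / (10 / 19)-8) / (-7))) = 0.58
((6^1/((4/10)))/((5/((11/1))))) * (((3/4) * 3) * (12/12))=297/4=74.25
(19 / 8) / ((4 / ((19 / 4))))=361 / 128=2.82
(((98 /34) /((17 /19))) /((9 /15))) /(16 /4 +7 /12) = 3724 /3179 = 1.17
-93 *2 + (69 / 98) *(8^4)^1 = 2697.92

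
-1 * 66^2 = -4356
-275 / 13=-21.15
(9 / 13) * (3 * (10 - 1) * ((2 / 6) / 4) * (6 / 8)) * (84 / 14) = 729 / 104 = 7.01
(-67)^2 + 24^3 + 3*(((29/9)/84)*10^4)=19463.79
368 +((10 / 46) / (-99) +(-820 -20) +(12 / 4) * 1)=-1067918 / 2277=-469.00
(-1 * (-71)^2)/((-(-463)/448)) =-2258368/463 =-4877.68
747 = 747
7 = 7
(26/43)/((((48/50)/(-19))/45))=-92625/172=-538.52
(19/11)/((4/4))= 1.73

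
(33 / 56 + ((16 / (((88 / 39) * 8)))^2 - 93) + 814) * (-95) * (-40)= 2745024.72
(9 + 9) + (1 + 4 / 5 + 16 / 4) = 119 / 5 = 23.80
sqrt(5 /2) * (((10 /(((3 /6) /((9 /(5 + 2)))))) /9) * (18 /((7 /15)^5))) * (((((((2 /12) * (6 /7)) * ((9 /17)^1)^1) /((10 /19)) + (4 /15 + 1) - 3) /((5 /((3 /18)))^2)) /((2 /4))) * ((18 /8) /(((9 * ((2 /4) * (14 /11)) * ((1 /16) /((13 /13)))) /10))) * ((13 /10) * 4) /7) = -131467050000 * sqrt(10) /686011319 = -606.02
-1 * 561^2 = -314721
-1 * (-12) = 12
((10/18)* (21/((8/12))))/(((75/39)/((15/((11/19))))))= 5187/22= 235.77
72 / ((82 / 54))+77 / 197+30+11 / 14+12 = 10243873 / 113078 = 90.59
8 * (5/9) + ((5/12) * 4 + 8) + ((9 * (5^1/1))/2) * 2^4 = 3367/9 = 374.11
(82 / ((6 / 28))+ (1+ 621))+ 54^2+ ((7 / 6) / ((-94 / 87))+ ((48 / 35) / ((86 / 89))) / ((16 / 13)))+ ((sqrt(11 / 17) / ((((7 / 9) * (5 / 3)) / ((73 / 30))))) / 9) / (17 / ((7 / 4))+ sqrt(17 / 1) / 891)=-455301 * sqrt(11) / 183545245550+ 115906626 * sqrt(187) / 91772622775+ 3328002557 / 848820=3920.76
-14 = -14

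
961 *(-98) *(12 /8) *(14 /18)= -329623 /3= -109874.33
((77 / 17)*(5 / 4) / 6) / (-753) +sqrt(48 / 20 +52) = -385 / 307224 +4*sqrt(85) / 5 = 7.37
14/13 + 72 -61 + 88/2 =729/13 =56.08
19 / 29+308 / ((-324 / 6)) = -3953 / 783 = -5.05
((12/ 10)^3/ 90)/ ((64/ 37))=111/ 10000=0.01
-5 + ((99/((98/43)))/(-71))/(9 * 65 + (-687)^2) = -1826684213/365336748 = -5.00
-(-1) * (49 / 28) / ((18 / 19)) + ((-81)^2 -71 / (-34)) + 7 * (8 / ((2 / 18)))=8652377 / 1224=7068.94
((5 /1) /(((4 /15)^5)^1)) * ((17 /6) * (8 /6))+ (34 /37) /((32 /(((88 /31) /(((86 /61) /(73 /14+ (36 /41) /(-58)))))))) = 2944108424144785 /210175325696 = 14007.87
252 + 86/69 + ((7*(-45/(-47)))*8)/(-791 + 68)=197870038/781563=253.17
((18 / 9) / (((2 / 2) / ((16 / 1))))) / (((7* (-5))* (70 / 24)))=-384 / 1225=-0.31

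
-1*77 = -77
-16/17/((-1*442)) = 8/3757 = 0.00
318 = 318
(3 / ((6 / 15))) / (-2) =-15 / 4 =-3.75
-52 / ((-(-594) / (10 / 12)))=-65 / 891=-0.07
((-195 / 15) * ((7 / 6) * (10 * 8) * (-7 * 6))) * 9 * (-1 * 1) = -458640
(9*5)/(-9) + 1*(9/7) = -26/7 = -3.71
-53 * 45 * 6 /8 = -7155 /4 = -1788.75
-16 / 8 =-2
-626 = -626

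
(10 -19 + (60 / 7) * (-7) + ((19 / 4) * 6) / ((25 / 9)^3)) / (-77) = 2114697 / 2406250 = 0.88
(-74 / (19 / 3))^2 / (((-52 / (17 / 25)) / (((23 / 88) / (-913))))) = 4817511 / 9426359800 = 0.00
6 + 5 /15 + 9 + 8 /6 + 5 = 65 /3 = 21.67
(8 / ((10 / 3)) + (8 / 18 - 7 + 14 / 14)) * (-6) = 284 / 15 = 18.93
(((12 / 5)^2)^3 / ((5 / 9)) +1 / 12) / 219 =322564397 / 205312500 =1.57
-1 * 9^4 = -6561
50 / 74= 25 / 37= 0.68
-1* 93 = -93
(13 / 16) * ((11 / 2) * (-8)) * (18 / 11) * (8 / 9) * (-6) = 312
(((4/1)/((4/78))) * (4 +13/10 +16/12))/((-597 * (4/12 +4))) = -1/5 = -0.20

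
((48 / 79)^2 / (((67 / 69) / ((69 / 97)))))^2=120326507790336 / 1645134610147081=0.07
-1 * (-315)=315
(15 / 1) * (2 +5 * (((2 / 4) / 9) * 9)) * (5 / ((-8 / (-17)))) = 717.19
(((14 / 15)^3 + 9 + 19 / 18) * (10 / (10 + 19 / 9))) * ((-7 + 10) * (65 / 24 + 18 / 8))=8730197 / 65400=133.49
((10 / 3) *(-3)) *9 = -90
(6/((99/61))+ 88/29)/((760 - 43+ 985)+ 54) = 3221/840246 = 0.00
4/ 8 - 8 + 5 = -5/ 2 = -2.50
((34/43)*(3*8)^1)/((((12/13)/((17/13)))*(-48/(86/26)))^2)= 211259/1168128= 0.18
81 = 81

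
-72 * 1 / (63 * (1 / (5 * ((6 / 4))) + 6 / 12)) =-240 / 133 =-1.80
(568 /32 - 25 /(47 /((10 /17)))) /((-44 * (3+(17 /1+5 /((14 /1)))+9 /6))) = -390103 /21515472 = -0.02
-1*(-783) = 783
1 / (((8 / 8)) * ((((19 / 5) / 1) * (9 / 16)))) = 80 / 171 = 0.47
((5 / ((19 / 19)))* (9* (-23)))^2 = 1071225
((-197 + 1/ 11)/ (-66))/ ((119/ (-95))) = -34295/ 14399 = -2.38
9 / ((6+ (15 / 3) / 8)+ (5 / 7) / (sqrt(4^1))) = 504 / 391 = 1.29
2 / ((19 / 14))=28 / 19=1.47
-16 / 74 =-8 / 37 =-0.22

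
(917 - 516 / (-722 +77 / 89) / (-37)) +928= 4381270041 / 2374697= 1844.98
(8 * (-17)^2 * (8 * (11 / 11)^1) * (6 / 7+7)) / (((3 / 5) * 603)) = 5086400 / 12663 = 401.67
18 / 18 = 1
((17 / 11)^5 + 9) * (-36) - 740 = -222473116 / 161051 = -1381.38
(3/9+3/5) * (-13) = -182/15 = -12.13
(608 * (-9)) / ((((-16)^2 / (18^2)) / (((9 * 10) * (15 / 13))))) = -9349425 / 13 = -719186.54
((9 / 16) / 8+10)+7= 2185 / 128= 17.07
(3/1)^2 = 9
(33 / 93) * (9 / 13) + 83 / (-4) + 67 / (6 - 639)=-21030553 / 1020396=-20.61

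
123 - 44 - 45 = 34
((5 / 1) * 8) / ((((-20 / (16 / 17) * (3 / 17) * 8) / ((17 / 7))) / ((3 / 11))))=-68 / 77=-0.88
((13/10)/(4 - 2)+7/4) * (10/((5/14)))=336/5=67.20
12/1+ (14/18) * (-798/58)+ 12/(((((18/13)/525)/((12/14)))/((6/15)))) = 135833/87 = 1561.30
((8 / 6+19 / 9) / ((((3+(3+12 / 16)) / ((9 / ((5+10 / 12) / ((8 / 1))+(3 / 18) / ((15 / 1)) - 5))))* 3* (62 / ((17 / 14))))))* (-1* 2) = 2720 / 193221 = 0.01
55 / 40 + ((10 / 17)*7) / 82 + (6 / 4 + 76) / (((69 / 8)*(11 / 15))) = 19296191 / 1410728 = 13.68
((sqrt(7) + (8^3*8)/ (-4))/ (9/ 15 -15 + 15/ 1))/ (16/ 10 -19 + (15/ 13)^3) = 7030400/ 65349 -54925*sqrt(7)/ 522792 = 107.30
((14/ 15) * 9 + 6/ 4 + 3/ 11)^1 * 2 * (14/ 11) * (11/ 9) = 5222/ 165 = 31.65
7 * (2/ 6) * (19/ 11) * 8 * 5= 5320/ 33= 161.21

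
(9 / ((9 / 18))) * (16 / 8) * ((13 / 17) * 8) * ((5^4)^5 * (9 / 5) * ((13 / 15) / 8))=69625854492187500 / 17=4095638499540441.18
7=7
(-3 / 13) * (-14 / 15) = 14 / 65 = 0.22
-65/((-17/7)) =455/17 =26.76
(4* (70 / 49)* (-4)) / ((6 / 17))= -64.76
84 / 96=7 / 8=0.88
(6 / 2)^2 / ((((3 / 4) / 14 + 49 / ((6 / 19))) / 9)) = 13608 / 26077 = 0.52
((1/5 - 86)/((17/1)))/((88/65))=-507/136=-3.73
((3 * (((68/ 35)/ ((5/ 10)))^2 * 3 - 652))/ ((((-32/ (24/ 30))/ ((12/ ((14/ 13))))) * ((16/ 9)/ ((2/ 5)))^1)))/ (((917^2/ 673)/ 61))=8032042398627/ 1442124635000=5.57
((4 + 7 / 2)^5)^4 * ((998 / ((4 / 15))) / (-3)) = -829651554154872894287109375 / 2097152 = -395608689382015654700.81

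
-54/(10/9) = -243/5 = -48.60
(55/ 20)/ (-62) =-11/ 248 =-0.04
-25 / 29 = -0.86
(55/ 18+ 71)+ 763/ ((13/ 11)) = 168403/ 234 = 719.67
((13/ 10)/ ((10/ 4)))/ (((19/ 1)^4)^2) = 13/ 424589076025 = 0.00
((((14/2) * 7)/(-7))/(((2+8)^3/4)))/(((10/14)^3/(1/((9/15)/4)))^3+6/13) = -117509703584/1937658682875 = -0.06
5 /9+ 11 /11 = 14 /9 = 1.56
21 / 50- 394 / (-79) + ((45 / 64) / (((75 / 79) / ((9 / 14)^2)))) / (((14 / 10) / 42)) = 180724049 / 12387200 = 14.59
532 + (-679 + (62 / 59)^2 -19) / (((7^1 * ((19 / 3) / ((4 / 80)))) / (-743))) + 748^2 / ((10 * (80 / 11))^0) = 2595519129143 / 4629730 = 560619.98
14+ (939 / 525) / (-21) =51137 / 3675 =13.91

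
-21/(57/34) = -238/19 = -12.53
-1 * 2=-2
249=249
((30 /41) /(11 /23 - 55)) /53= -115 /454157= -0.00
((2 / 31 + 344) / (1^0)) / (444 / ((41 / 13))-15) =2.74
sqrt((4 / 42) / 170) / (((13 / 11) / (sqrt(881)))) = 11 * sqrt(1572585) / 23205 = 0.59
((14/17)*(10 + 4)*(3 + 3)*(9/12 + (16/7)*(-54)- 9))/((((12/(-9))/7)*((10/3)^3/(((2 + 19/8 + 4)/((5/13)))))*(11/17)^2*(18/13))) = 938952041391/19360000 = 48499.59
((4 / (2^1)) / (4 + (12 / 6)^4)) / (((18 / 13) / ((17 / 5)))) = 221 / 900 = 0.25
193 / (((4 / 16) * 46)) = 386 / 23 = 16.78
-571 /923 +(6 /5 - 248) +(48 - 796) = -4593857 /4615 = -995.42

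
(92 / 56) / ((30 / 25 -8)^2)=575 / 16184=0.04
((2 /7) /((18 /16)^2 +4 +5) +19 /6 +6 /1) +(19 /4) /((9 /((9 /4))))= 763949 /73584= 10.38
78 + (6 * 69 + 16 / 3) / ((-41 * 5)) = 46712 / 615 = 75.95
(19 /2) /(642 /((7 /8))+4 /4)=133 /10286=0.01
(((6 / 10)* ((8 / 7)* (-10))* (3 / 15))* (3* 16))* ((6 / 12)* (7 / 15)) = -384 / 25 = -15.36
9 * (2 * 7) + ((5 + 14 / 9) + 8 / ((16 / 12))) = 1247 / 9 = 138.56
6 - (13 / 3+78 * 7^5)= -3932833 / 3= -1310944.33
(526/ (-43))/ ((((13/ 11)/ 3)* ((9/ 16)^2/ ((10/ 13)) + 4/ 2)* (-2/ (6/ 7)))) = 133309440/ 24154949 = 5.52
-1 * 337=-337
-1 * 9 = -9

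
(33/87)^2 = 121/841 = 0.14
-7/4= -1.75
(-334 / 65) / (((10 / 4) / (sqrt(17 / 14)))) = -334 * sqrt(238) / 2275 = -2.26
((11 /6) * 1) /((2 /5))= 55 /12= 4.58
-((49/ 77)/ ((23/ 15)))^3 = -1157625/ 16194277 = -0.07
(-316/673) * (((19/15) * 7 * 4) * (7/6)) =-19.43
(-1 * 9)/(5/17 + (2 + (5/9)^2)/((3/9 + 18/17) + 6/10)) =-2098548/338795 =-6.19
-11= -11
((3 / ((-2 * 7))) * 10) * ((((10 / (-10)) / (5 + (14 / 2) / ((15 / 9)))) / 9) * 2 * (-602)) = -2150 / 69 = -31.16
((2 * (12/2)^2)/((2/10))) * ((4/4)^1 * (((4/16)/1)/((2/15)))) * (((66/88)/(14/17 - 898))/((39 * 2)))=-3825/528736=-0.01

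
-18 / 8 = -9 / 4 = -2.25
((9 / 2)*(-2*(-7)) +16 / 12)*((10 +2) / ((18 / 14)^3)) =264796 / 729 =363.23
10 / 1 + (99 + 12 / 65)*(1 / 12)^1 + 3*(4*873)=2728509 / 260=10494.27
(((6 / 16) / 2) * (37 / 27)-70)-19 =-12779 / 144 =-88.74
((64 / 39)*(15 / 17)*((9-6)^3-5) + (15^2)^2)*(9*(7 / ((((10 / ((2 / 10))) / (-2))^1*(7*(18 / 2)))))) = -2239033 / 1105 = -2026.27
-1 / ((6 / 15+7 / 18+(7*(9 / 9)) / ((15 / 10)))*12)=-15 / 982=-0.02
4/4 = 1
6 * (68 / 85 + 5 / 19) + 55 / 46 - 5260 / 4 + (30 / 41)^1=-234120309 / 179170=-1306.69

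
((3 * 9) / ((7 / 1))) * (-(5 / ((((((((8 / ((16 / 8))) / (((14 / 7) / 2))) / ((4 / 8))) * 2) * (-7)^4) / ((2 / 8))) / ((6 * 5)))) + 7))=-14523273 / 537824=-27.00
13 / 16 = 0.81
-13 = -13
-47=-47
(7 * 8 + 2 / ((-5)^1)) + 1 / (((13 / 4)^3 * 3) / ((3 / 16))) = 610786 / 10985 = 55.60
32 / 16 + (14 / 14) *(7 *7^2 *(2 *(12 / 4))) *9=18524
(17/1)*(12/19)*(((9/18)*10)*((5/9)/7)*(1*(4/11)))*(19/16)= 425/231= 1.84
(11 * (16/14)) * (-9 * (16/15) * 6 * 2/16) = -3168/35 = -90.51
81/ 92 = 0.88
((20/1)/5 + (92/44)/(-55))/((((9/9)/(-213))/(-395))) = 40334319/121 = 333341.48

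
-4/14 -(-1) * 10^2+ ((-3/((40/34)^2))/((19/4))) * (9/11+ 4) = 14266543/146300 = 97.52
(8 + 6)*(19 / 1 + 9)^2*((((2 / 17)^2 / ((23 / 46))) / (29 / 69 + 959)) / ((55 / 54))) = 40896576 / 131531125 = 0.31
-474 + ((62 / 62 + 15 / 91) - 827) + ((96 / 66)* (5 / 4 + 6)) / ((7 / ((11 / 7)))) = -826487 / 637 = -1297.47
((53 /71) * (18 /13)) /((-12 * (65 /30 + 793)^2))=-2862 /21009733043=-0.00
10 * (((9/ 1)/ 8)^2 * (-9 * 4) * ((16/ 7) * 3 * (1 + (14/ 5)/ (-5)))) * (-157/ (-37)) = -5833.13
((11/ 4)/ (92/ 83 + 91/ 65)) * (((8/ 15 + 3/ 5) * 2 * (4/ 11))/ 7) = 2822/ 21861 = 0.13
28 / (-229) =-28 / 229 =-0.12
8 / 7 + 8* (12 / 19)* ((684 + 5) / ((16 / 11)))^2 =1206267277 / 1064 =1133709.85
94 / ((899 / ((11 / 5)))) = 1034 / 4495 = 0.23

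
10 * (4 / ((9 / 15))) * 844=168800 / 3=56266.67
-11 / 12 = -0.92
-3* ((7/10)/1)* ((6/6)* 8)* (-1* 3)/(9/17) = 476/5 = 95.20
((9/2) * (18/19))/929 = 81/17651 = 0.00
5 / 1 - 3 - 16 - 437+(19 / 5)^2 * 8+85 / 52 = -433999 / 1300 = -333.85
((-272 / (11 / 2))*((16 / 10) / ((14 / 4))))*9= -78336 / 385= -203.47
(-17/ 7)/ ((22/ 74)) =-629/ 77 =-8.17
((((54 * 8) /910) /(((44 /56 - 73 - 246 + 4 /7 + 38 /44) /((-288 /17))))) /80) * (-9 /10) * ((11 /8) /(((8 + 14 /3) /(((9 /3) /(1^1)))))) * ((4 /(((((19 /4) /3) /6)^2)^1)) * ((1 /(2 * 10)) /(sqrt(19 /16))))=-0.00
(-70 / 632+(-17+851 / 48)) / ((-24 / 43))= -100835 / 91008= -1.11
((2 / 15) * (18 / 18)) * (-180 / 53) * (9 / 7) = -216 / 371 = -0.58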